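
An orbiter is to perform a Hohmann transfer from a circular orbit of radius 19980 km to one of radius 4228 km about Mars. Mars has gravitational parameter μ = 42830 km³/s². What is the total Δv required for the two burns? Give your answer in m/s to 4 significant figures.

Δv = 1505 m/s

Transfer-ellipse semi-major axis a_t = (r₁ + r₂)/2 = (19980 + 4228)/2 = 12104 km.
At r₁ the circular-orbit speed is v₁ = √(μ/r₁) = 1.4641 km/s.
On the transfer ellipse at r₁, vis-viva gives v_a = √[μ(2/r₁ − 1/a_t)] = 0.86533 km/s.
First burn Δv₁ = |v_a − v₁| = 0.5988 km/s.
At r₂, v₂ = √(μ/r₂) = 3.1828 km/s.
Transfer-orbit speed at r₂: v_p = √[μ(2/r₂ − 1/a_t)] = 4.0892 km/s.
Second burn Δv₂ = |v₂ − v_p| = 0.9064 km/s.
Δv = Δv₁ + Δv₂ = 0.5988 + 0.9064 = 1.505 km/s.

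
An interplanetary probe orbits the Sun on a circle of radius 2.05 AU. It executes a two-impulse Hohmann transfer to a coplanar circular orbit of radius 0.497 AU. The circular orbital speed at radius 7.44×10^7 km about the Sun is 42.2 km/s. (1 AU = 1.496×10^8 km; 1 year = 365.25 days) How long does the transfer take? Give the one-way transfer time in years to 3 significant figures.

From the circular-orbit relation v² = μ/r at r = 7.44×10^7 km: μ = v²r = (42.2)² × 7.44×10^7 = 1.32494×10^11 km³/s².
In km: r₁ = 2.05 × 1.496×10^8 = 3.0668×10^8 km; r₂ = 0.497 × 1.496×10^8 = 7.43512×10^7 km.
Transfer-ellipse semi-major axis a_t = (r₁ + r₂)/2 = (3.0668×10^8 + 7.43512×10^7)/2 = 1.905156×10^8 km.
By Kepler's third law the transfer-orbit period is T = 2π√(a_t³/μ), so t = T/2 = 2.270×10^7 s.
Converting: 2.270×10^7 s ÷ 3.15576×10^7 s/year (365.25 × 86400) = 0.719 years.

t = 0.719 years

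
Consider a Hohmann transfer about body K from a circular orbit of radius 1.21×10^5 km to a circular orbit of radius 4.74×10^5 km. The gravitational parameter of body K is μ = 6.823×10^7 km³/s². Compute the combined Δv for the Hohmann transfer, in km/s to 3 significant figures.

Δv = 10.6 km/s

Semi-major axis of the transfer orbit: a_t = (1.210×10^5 + 4.740×10^5)/2 = 2.975×10^5 km.
Circular speed at r₁: v₁ = √(μ/r₁) = √(6.823×10^7/1.210×10^5) = 23.74625 km/s.
Transfer-orbit speed at r₁ (vis-viva equation): v_p = √[μ(2/r₁ − 1/a_t)] = 29.97372 km/s.
First burn Δv₁ = |v_p − v₁| = 6.227 km/s.
Circular speed at r₂: v₂ = √(μ/r₂) = 11.9977 km/s.
Transfer-orbit speed at r₂: v_a = √[μ(2/r₂ − 1/a_t)] = 7.65152 km/s.
Second burn Δv₂ = |v₂ − v_a| = 4.346 km/s.
Δv = Δv₁ + Δv₂ = 6.227 + 4.346 = 10.57 km/s.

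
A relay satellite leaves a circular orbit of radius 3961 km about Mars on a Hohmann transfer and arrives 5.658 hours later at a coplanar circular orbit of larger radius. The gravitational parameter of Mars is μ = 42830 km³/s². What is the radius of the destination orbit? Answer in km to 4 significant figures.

Transfer time t = 5.658 hours = 20368.8 s, and t = π√(a_t³/μ).
So a_t = (μ t²/π²)^(1/3) = (42830 × (20368.8)² / π²)^(1/3) = 12165 km.
Since a_t = (r₁ + r₂)/2, r₂ = 2a_t − r₁ = 2×12165 − 3961 = 20369 km.

r₂ = 20370 km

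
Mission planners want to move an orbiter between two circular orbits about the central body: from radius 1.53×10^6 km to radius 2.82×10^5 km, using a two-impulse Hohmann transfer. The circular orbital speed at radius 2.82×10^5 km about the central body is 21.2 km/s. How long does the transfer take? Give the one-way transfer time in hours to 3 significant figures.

t = 66.8 hours

From the circular-orbit relation v² = μ/r at r = 2.82×10^5 km: μ = v²r = (21.2)² × 2.82×10^5 = 1.26742×10^8 km³/s².
Transfer-ellipse semi-major axis a_t = (r₁ + r₂)/2 = (1.530×10^6 + 2.820×10^5)/2 = 9.060×10^5 km.
Transfer time t = π√(a_t³/μ) = π√((9.060×10^5)³ / 1.26742×10^8) = 2.406×10^5 s.
Converting: 2.406×10^5 s ÷ 3600 s/hour = 66.8 hours.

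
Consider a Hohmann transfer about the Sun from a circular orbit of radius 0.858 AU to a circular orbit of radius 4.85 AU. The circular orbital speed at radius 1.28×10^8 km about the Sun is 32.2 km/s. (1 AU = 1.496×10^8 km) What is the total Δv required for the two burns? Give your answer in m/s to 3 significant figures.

Δv = 15900 m/s

From the circular-orbit relation v² = μ/r at r = 1.28×10^8 km: μ = v²r = (32.2)² × 1.28×10^8 = 1.32716×10^11 km³/s².
In km: r₁ = 0.858 × 1.496×10^8 = 1.283568×10^8 km; r₂ = 4.85 × 1.496×10^8 = 7.2556×10^8 km.
The Hohmann ellipse has a_t = (r₁ + r₂)/2 = 4.269584×10^8 km.
At r₁ the circular-orbit speed is v₁ = √(μ/r₁) = 32.155 km/s.
Transfer-orbit speed at r₁ (v² = μ(2/r − 1/a)): v_p = √[μ(2/r₁ − 1/a_t)] = 41.917 km/s.
First burn Δv₁ = |v_p − v₁| = 9.762 km/s.
At r₂, v₂ = √(μ/r₂) = 13.5246 km/s.
Transfer-orbit speed at r₂: v_a = √[μ(2/r₂ − 1/a_t)] = 7.41551 km/s.
Second burn Δv₂ = |v₂ − v_a| = 6.109 km/s.
Total Δv = Δv₁ + Δv₂ = 15.87 km/s.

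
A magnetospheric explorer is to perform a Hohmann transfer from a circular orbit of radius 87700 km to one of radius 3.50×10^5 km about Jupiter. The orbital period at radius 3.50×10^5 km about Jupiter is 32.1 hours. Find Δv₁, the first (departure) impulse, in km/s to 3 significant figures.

Δv₁ = 10.1 km/s

From Kepler's third law T² = 4π²r³/μ at r = 3.50×10^5 km, T = 32.1 hours = 32.1 × 3600 s = 1.1556×10^5 s: μ = 4π²r³/T² = 1.26750×10^8 km³/s².
Semi-major axis of the transfer orbit: a_t = (87700 + 3.500×10^5)/2 = 2.1885×10^5 km.
Circular speed at r = 87700 km: v_c = √(μ/r) = 38.02 km/s.
Transfer-orbit speed at the same r (vis-viva, a = a_t): v_t = √[μ(2/r − 1/a_t)] = 48.08 km/s.
Δv₁ = |v_t − v_c| = |48.08 − 38.02| = 10.06 km/s.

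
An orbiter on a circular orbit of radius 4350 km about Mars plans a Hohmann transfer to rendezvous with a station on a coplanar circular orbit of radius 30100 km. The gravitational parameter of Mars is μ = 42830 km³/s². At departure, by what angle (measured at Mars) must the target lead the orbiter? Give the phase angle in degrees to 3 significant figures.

The Hohmann ellipse has a_t = (r₁ + r₂)/2 = 17225 km.
The half-period of the transfer ellipse is t = π√(a_t³/μ) = 34320 s.
The target's mean motion on its circular orbit is ω₂ = √(μ/r₂³) = 3.963×10^-5 rad/s.
Angle swept by the target during transfer: ω₂·t = 1.360 rad = 77.92°.
The orbiter traverses 180° on the transfer ellipse, so the target must lead by 180° − 77.92° = 102°.

φ = 102°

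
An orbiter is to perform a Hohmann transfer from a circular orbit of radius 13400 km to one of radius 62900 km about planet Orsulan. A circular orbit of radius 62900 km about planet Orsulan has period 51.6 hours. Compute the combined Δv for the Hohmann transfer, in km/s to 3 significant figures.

From Kepler's third law T² = 4π²r³/μ at r = 62900 km, T = 51.6 hours = 51.6 × 3600 s = 1.8576×10^5 s: μ = 4π²r³/T² = 2.84713×10^5 km³/s².
Semi-major axis of the transfer orbit: a_t = (13400 + 62900)/2 = 38150 km.
At r₁ the circular-orbit speed is v₁ = √(μ/r₁) = 4.6095 km/s.
On the transfer ellipse at r₁, vis-viva gives v_p = √[μ(2/r₁ − 1/a_t)] = 5.9187 km/s.
First burn Δv₁ = |v_p − v₁| = 1.309 km/s.
Circular speed at r₂: v₂ = √(μ/r₂) = 2.1275 km/s.
Transfer-orbit speed at r₂: v_a = √[μ(2/r₂ − 1/a_t)] = 1.2609 km/s.
Second burn Δv₂ = |v₂ − v_a| = 0.8666 km/s.
Total Δv = Δv₁ + Δv₂ = 2.176 km/s.

Δv = 2.18 km/s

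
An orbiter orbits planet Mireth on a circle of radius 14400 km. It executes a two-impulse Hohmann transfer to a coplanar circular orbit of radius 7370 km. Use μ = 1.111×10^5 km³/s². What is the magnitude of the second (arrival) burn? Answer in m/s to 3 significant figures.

The Hohmann ellipse has a_t = (r₁ + r₂)/2 = 10885 km.
Circular speed at r = 7370 km: v_c = √(μ/r) = 3.8826 km/s.
Vis-viva on the transfer ellipse at r = 7370 km gives v_t = √[μ(2/r − 1/a_t)] = 4.4657 km/s.
Δv₂ = |v_t − v_c| = |4.4657 − 3.8826| = 0.5831 km/s.

Δv₂ = 583 m/s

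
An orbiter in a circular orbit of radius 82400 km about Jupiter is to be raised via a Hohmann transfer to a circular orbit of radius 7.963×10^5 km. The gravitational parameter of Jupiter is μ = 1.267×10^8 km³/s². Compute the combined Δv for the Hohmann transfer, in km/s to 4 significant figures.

The Hohmann ellipse has a_t = (r₁ + r₂)/2 = 4.3935×10^5 km.
At r₁ the circular-orbit speed is v₁ = √(μ/r₁) = 39.21 km/s.
Transfer-orbit speed at r₁ (v² = μ(2/r − 1/a)): v_p = √[μ(2/r₁ − 1/a_t)] = 52.79 km/s.
First burn Δv₁ = |v_p − v₁| = 13.58 km/s.
At r₂, v₂ = √(μ/r₂) = 12.614 km/s.
Transfer-orbit speed at r₂: v_a = √[μ(2/r₂ − 1/a_t)] = 5.4627 km/s.
Second burn Δv₂ = |v₂ − v_a| = 7.151 km/s.
Total Δv = Δv₁ + Δv₂ = 20.73 km/s.

Δv = 20.73 km/s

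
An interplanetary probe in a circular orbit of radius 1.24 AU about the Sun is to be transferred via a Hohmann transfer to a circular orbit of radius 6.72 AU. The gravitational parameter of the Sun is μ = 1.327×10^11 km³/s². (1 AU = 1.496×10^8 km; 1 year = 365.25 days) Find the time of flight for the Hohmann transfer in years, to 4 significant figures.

t = 3.970 years

In km: r₁ = 1.24 × 1.496×10^8 = 1.85504×10^8 km; r₂ = 6.72 × 1.496×10^8 = 1.005312×10^9 km.
Transfer-ellipse semi-major axis a_t = (r₁ + r₂)/2 = (1.85504×10^8 + 1.005312×10^9)/2 = 5.95408×10^8 km.
Half the transfer-orbit period gives t = π√(a_t³/μ) = 1.25296×10^8 s.
Converting: 1.25296×10^8 s ÷ 3.15576×10^7 s/year (365.25 × 86400) = 3.970 years.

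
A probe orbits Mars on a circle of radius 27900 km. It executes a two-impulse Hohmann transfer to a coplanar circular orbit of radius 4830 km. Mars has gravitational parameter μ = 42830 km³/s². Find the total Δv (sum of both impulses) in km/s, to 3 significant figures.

Δv = 1.48 km/s

Transfer-ellipse semi-major axis a_t = (r₁ + r₂)/2 = (27900 + 4830)/2 = 16365 km.
At r₁ the circular-orbit speed is v₁ = √(μ/r₁) = 1.239 km/s.
Transfer-orbit speed at r₁ (v² = μ(2/r − 1/a)): v_a = √[μ(2/r₁ − 1/a_t)] = 0.6731 km/s.
First burn Δv₁ = |v_a − v₁| = 0.5659 km/s.
At r₂, v₂ = √(μ/r₂) = 2.97783 km/s.
Transfer-orbit speed at r₂: v_p = √[μ(2/r₂ − 1/a_t)] = 3.88816 km/s.
Second burn Δv₂ = |v₂ − v_p| = 0.9103 km/s.
Total Δv = Δv₁ + Δv₂ = 1.476 km/s.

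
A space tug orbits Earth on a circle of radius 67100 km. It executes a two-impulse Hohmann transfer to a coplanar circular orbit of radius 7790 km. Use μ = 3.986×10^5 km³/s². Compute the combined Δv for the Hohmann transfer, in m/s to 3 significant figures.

The Hohmann ellipse has a_t = (r₁ + r₂)/2 = 37445 km.
At r₁ the circular-orbit speed is v₁ = √(μ/r₁) = 2.4373 km/s.
On the transfer ellipse at r₁, v² = μ(2/r − 1/a) gives v_a = √[μ(2/r₁ − 1/a_t)] = 1.1117 km/s.
First burn Δv₁ = |v_a − v₁| = 1.326 km/s.
Circular speed at r₂: v₂ = √(μ/r₂) = 7.1532 km/s.
Transfer-orbit speed at r₂: v_p = √[μ(2/r₂ − 1/a_t)] = 9.5756 km/s.
Second burn Δv₂ = |v₂ − v_p| = 2.422 km/s.
Δv = Δv₁ + Δv₂ = 1.326 + 2.422 = 3.748 km/s.

Δv = 3750 m/s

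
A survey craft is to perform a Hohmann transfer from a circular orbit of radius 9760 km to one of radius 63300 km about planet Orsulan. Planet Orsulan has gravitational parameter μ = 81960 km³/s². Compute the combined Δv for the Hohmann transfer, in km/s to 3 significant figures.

Semi-major axis of the transfer orbit: a_t = (9760 + 63300)/2 = 36530 km.
Circular speed at r₁: v₁ = √(μ/r₁) = √(81960/9760) = 2.897851 km/s.
On the transfer ellipse at r₁, v² = μ(2/r − 1/a) gives v_p = √[μ(2/r₁ − 1/a_t)] = 3.814636 km/s.
First burn Δv₁ = |v_p − v₁| = 0.916785 km/s.
Circular speed at r₂: v₂ = √(μ/r₂) = 1.137887 km/s.
Transfer-orbit speed at r₂: v_a = √[μ(2/r₂ − 1/a_t)] = 0.5881650 km/s.
Second burn Δv₂ = |v₂ − v_a| = 0.549722 km/s.
Δv = Δv₁ + Δv₂ = 0.916785 + 0.549722 = 1.467 km/s.

Δv = 1.47 km/s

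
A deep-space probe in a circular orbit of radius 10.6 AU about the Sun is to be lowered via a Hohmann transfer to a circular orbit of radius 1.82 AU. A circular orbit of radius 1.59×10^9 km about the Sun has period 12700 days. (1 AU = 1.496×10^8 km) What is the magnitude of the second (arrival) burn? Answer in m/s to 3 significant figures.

From Kepler's third law T² = 4π²r³/μ at r = 1.59×10^9 km, T = 12700 days = 12700 × 86400 s = 1.09728×10^9 s: μ = 4π²r³/T² = 1.31800×10^11 km³/s².
In km: r₁ = 10.6 × 1.496×10^8 = 1.58576×10^9 km; r₂ = 1.82 × 1.496×10^8 = 2.72272×10^8 km.
Semi-major axis of the transfer orbit: a_t = (1.58576×10^9 + 2.72272×10^8)/2 = 9.29016×10^8 km.
On the circular orbit at r = 2.72272×10^8 km, v_c = √(μ/r) = 22.002 km/s.
Transfer-orbit speed at the same r (vis-viva, a = a_t): v_t = √[μ(2/r − 1/a_t)] = 28.745 km/s.
Δv₂ = |v_t − v_c| = |28.745 − 22.002| = 6.743 km/s.

Δv₂ = 6740 m/s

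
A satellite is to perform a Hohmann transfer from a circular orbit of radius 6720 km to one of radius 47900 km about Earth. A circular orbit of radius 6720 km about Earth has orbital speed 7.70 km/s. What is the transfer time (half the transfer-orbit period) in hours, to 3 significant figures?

From the circular-orbit relation v² = μ/r at r = 6720 km: μ = v²r = (7.70)² × 6720 = 3.98429×10^5 km³/s².
Semi-major axis of the transfer orbit: a_t = (6720 + 47900)/2 = 27310 km.
Transfer time t = π√(a_t³/μ) = π√((27310)³ / 3.98429×10^5) = 22460 s.
Converting: 22460 s ÷ 3600 s/hour = 6.24 hours.

t = 6.24 hours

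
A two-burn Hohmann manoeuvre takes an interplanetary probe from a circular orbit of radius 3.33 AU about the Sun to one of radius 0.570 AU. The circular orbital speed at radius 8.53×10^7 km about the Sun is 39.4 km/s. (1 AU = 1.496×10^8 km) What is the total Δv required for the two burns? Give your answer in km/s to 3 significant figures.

Δv = 19.6 km/s

From the circular-orbit relation v² = μ/r at r = 8.53×10^7 km: μ = v²r = (39.4)² × 8.53×10^7 = 1.32416×10^11 km³/s².
In km: r₁ = 3.33 × 1.496×10^8 = 4.98168×10^8 km; r₂ = 0.570 × 1.496×10^8 = 8.5272×10^7 km.
Semi-major axis of the transfer orbit: a_t = (4.98168×10^8 + 8.5272×10^7)/2 = 2.9172×10^8 km.
At r₁ the circular-orbit speed is v₁ = √(μ/r₁) = 16.304 km/s.
On the transfer ellipse at r₁, vis-viva equation gives v_a = √[μ(2/r₁ − 1/a_t)] = 8.8146 km/s.
First burn Δv₁ = |v_a − v₁| = 7.489 km/s.
At r₂, v₂ = √(μ/r₂) = 39.41 km/s.
Transfer-orbit speed at r₂: v_p = √[μ(2/r₂ − 1/a_t)] = 51.50 km/s.
Second burn Δv₂ = |v₂ − v_p| = 12.09 km/s.
Total Δv = Δv₁ + Δv₂ = 19.58 km/s.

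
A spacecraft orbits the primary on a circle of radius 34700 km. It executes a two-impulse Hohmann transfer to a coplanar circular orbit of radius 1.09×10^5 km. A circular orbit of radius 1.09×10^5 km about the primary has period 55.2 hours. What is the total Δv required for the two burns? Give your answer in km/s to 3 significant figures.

From Kepler's third law T² = 4π²r³/μ at r = 1.09×10^5 km, T = 55.2 hours = 55.2 × 3600 s = 1.9872×10^5 s: μ = 4π²r³/T² = 1.29466×10^6 km³/s².
The Hohmann ellipse has a_t = (r₁ + r₂)/2 = 71850 km.
Circular speed at r₁: v₁ = √(μ/r₁) = √(1.29466×10^6/34700) = 6.10820 km/s.
On the transfer ellipse at r₁, vis-viva gives v_p = √[μ(2/r₁ − 1/a_t)] = 7.52338 km/s.
First burn Δv₁ = |v_p − v₁| = 1.41518 km/s.
At r₂, v₂ = √(μ/r₂) = 3.44639 km/s.
Transfer-orbit speed at r₂: v_a = √[μ(2/r₂ − 1/a_t)] = 2.39506 km/s.
Second burn Δv₂ = |v₂ − v_a| = 1.05133 km/s.
Δv = Δv₁ + Δv₂ = 1.41518 + 1.05133 = 2.467 km/s.

Δv = 2.47 km/s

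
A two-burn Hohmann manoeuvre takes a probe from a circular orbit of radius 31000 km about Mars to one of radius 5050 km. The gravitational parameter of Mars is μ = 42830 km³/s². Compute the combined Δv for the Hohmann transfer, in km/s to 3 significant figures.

Δv = 1.46 km/s

Transfer-ellipse semi-major axis a_t = (r₁ + r₂)/2 = (31000 + 5050)/2 = 18025 km.
Circular speed at r₁: v₁ = √(μ/r₁) = √(42830/31000) = 1.17542 km/s.
Transfer-orbit speed at r₁ (vis-viva): v_a = √[μ(2/r₁ − 1/a_t)] = 0.622159 km/s.
First burn Δv₁ = |v_a − v₁| = 0.5533 km/s.
Circular speed at r₂: v₂ = √(μ/r₂) = 2.91225 km/s.
Transfer-orbit speed at r₂: v_p = √[μ(2/r₂ − 1/a_t)] = 3.81919 km/s.
Second burn Δv₂ = |v₂ − v_p| = 0.9069 km/s.
Δv = Δv₁ + Δv₂ = 0.5533 + 0.9069 = 1.460 km/s.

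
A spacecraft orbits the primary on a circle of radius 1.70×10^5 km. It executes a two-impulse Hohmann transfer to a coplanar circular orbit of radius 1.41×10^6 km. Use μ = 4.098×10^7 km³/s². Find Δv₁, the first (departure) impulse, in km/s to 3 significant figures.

The Hohmann ellipse has a_t = (r₁ + r₂)/2 = 7.900×10^5 km.
On the circular orbit at r = 1.700×10^5 km, v_c = √(μ/r) = 15.526 km/s.
Transfer-orbit speed at the same r (vis-viva, a = a_t): v_t = √[μ(2/r − 1/a_t)] = 20.742 km/s.
Δv₁ = |v_t − v_c| = |20.742 − 15.526| = 5.216 km/s.

Δv₁ = 5.22 km/s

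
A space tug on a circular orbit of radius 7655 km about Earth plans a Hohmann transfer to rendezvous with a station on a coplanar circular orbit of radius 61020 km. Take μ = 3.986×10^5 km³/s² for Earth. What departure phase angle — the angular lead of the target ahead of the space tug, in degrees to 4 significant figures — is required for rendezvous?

φ = 104.0°

The Hohmann ellipse has a_t = (r₁ + r₂)/2 = 34337.5 km.
Transfer time t = π√(a_t³/μ) = 31662 s.
Target angular speed ω₂ = √(μ/r₂³) = 4.1885×10^-5 rad/s.
Angle swept by the target during transfer: ω₂·t = 1.32616 rad = 75.98°.
The space tug traverses 180° on the transfer ellipse, so the target must lead by 180° − 75.98° = 104.0°.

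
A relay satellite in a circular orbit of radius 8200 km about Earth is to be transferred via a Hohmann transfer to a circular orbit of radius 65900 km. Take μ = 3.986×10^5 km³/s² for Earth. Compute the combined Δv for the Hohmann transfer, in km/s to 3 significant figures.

Δv = 3.63 km/s

The Hohmann ellipse has a_t = (r₁ + r₂)/2 = 37050 km.
Circular speed at r₁: v₁ = √(μ/r₁) = √(3.986×10^5/8200) = 6.97207 km/s.
Transfer-orbit speed at r₁ (v² = μ(2/r − 1/a)): v_p = √[μ(2/r₁ − 1/a_t)] = 9.29844 km/s.
First burn Δv₁ = |v_p − v₁| = 2.3264 km/s.
At r₂, v₂ = √(μ/r₂) = 2.4594 km/s.
Transfer-orbit speed at r₂: v_a = √[μ(2/r₂ − 1/a_t)] = 1.1570 km/s.
Second burn Δv₂ = |v₂ − v_a| = 1.3024 km/s.
Δv = Δv₁ + Δv₂ = 2.3264 + 1.3024 = 3.629 km/s.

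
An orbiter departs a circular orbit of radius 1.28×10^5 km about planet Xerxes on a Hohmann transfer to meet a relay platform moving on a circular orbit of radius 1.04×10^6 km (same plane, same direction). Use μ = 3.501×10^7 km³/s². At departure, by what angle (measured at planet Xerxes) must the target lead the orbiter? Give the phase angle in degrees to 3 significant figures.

Semi-major axis of the transfer orbit: a_t = (1.280×10^5 + 1.040×10^6)/2 = 5.840×10^5 km.
Transfer time t = π√(a_t³/μ) = 2.36959×10^5 s.
Target angular speed ω₂ = √(μ/r₂³) = 5.57887×10^-6 rad/s.
Angle swept by the target during transfer: ω₂·t = 1.32196 rad = 75.74°.
Arrival is 180° from departure on the ellipse, so φ = 180° − 75.74° = 104°.

φ = 104°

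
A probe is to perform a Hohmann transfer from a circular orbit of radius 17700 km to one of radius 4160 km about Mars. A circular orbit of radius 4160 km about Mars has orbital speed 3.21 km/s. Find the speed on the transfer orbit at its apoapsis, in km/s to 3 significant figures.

v = 0.960 km/s

From the circular-orbit relation v² = μ/r at r = 4160 km: μ = v²r = (3.21)² × 4160 = 42865.1 km³/s².
The Hohmann ellipse has a_t = (r₁ + r₂)/2 = 10930 km.
The apoapsis of the transfer ellipse is at r = 17700 km.
Applying v² = μ(2/r − 1/a_t): v = 0.9601 km/s.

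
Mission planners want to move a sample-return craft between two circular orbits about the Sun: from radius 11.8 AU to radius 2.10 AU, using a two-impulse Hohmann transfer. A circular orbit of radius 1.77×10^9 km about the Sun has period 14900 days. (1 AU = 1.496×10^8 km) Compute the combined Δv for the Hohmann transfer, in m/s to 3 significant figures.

Δv = 10100 m/s

From Kepler's third law T² = 4π²r³/μ at r = 1.77×10^9 km, T = 14900 days = 14900 × 86400 s = 1.28736×10^9 s: μ = 4π²r³/T² = 1.32093×10^11 km³/s².
In km: r₁ = 11.8 × 1.496×10^8 = 1.76528×10^9 km; r₂ = 2.10 × 1.496×10^8 = 3.1416×10^8 km.
Transfer-ellipse semi-major axis a_t = (r₁ + r₂)/2 = (1.76528×10^9 + 3.1416×10^8)/2 = 1.03972×10^9 km.
At r₁ the circular-orbit speed is v₁ = √(μ/r₁) = 8.650 km/s.
On the transfer ellipse at r₁, v² = μ(2/r − 1/a) gives v_a = √[μ(2/r₁ − 1/a_t)] = 4.755 km/s.
First burn Δv₁ = |v_a − v₁| = 3.895 km/s.
Circular speed at r₂: v₂ = √(μ/r₂) = 20.5052 km/s.
Transfer-orbit speed at r₂: v_p = √[μ(2/r₂ − 1/a_t)] = 26.7186 km/s.
Second burn Δv₂ = |v₂ − v_p| = 6.213 km/s.
Total Δv = Δv₁ + Δv₂ = 10.11 km/s.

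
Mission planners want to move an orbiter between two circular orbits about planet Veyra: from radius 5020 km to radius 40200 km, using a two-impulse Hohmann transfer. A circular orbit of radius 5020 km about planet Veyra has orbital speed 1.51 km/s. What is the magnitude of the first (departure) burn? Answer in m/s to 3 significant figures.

Δv₁ = 503 m/s

From the circular-orbit relation v² = μ/r at r = 5020 km: μ = v²r = (1.51)² × 5020 = 11446.1 km³/s².
The Hohmann ellipse has a_t = (r₁ + r₂)/2 = 22610 km.
On the circular orbit at r = 5020 km, v_c = √(μ/r) = 1.5100 km/s.
Vis-viva on the transfer ellipse at r = 5020 km gives v_t = √[μ(2/r − 1/a_t)] = 2.0134 km/s.
Δv₁ = |v_t − v_c| = |2.0134 − 1.5100| = 0.5034 km/s.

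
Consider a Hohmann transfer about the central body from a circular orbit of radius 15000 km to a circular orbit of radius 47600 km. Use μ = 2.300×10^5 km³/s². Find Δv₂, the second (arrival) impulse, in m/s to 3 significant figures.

Δv₂ = 676 m/s

Semi-major axis of the transfer orbit: a_t = (15000 + 47600)/2 = 31300 km.
Circular speed at r = 47600 km: v_c = √(μ/r) = 2.198166 km/s.
Vis-viva on the transfer ellipse at r = 47600 km gives v_t = √[μ(2/r − 1/a_t)] = 1.521717 km/s.
Δv₂ = |v_t − v_c| = |1.521717 − 2.198166| = 0.6764 km/s.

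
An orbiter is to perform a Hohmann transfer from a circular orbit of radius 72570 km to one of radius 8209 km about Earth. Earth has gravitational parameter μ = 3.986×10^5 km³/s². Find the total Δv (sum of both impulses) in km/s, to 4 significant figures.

Δv = 3.659 km/s

Transfer-ellipse semi-major axis a_t = (r₁ + r₂)/2 = (72570 + 8209)/2 = 40389.5 km.
At r₁ the circular-orbit speed is v₁ = √(μ/r₁) = 2.344 km/s.
Transfer-orbit speed at r₁ (vis-viva equation): v_a = √[μ(2/r₁ − 1/a_t)] = 1.057 km/s.
First burn Δv₁ = |v_a − v₁| = 1.287 km/s.
At r₂, v₂ = √(μ/r₂) = 6.968 km/s.
Transfer-orbit speed at r₂: v_p = √[μ(2/r₂ − 1/a_t)] = 9.340 km/s.
Second burn Δv₂ = |v₂ − v_p| = 2.372 km/s.
Total Δv = Δv₁ + Δv₂ = 3.659 km/s.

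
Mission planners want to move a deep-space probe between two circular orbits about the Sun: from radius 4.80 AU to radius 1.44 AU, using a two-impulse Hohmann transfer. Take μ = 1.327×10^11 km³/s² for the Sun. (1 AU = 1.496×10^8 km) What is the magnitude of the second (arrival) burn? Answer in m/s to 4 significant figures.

Δv₂ = 5965 m/s

In km: r₁ = 4.80 × 1.496×10^8 = 7.1808×10^8 km; r₂ = 1.44 × 1.496×10^8 = 2.15424×10^8 km.
Transfer-ellipse semi-major axis a_t = (r₁ + r₂)/2 = (7.1808×10^8 + 2.15424×10^8)/2 = 4.66752×10^8 km.
On the circular orbit at r = 2.15424×10^8 km, v_c = √(μ/r) = 24.819 km/s.
Vis-viva on the transfer ellipse at r = 2.15424×10^8 km gives v_t = √[μ(2/r − 1/a_t)] = 30.784 km/s.
Δv₂ = |v_t − v_c| = |30.784 − 24.819| = 5.965 km/s.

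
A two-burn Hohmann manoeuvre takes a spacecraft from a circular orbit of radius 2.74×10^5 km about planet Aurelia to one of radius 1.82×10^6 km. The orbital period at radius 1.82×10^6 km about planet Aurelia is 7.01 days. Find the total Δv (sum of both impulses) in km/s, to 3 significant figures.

Δv = 24.7 km/s

From Kepler's third law T² = 4π²r³/μ at r = 1.82×10^6 km, T = 7.01 days = 7.01 × 86400 s = 6.05664×10^5 s: μ = 4π²r³/T² = 6.48799×10^8 km³/s².
Transfer-ellipse semi-major axis a_t = (r₁ + r₂)/2 = (2.740×10^5 + 1.820×10^6)/2 = 1.047×10^6 km.
At r₁ the circular-orbit speed is v₁ = √(μ/r₁) = 48.66 km/s.
Transfer-orbit speed at r₁ (vis-viva): v_p = √[μ(2/r₁ − 1/a_t)] = 64.16 km/s.
First burn Δv₁ = |v_p − v₁| = 15.50 km/s.
Circular speed at r₂: v₂ = √(μ/r₂) = 18.881 km/s.
Transfer-orbit speed at r₂: v_a = √[μ(2/r₂ − 1/a_t)] = 9.6588 km/s.
Second burn Δv₂ = |v₂ − v_a| = 9.222 km/s.
Total Δv = Δv₁ + Δv₂ = 24.72 km/s.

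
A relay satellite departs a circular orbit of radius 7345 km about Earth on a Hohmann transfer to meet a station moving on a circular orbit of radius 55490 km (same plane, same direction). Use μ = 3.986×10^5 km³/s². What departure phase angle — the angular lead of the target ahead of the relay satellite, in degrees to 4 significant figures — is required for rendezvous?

Semi-major axis of the transfer orbit: a_t = (7345 + 55490)/2 = 31417.5 km.
The half-period of the transfer ellipse is t = π√(a_t³/μ) = 27710 s.
The target's mean motion on its circular orbit is ω₂ = √(μ/r₂³) = 4.830×10^-5 rad/s.
Angle swept by the target during transfer: ω₂·t = 1.3384 rad = 76.68°.
Arrival is 180° from departure on the ellipse, so φ = 180° − 76.68° = 103.3°.

φ = 103.3°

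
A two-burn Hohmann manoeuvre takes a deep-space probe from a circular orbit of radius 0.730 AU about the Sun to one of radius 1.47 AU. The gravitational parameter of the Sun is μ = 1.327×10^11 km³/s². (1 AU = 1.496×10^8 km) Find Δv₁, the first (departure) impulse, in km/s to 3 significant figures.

In km: r₁ = 0.730 × 1.496×10^8 = 1.09208×10^8 km; r₂ = 1.47 × 1.496×10^8 = 2.19912×10^8 km.
Transfer-ellipse semi-major axis a_t = (r₁ + r₂)/2 = (1.09208×10^8 + 2.19912×10^8)/2 = 1.6456×10^8 km.
Circular speed at r = 1.09208×10^8 km: v_c = √(μ/r) = 34.8585 km/s.
Transfer-orbit speed at the same r (vis-viva, a = a_t): v_t = √[μ(2/r − 1/a_t)] = 40.2968 km/s.
Δv₁ = |v_t − v_c| = |40.2968 − 34.8585| = 5.438 km/s.

Δv₁ = 5.44 km/s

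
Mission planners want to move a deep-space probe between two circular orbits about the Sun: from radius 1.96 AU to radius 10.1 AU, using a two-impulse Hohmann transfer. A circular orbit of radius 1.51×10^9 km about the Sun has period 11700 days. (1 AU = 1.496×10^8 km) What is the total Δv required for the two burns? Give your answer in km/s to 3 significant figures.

Δv = 10.3 km/s

From Kepler's third law T² = 4π²r³/μ at r = 1.51×10^9 km, T = 11700 days = 11700 × 86400 s = 1.01088×10^9 s: μ = 4π²r³/T² = 1.33012×10^11 km³/s².
In km: r₁ = 1.96 × 1.496×10^8 = 2.93216×10^8 km; r₂ = 10.1 × 1.496×10^8 = 1.51096×10^9 km.
The Hohmann ellipse has a_t = (r₁ + r₂)/2 = 9.02088×10^8 km.
At r₁ the circular-orbit speed is v₁ = √(μ/r₁) = 21.299 km/s.
Transfer-orbit speed at r₁ (v² = μ(2/r − 1/a)): v_p = √[μ(2/r₁ − 1/a_t)] = 27.565 km/s.
First burn Δv₁ = |v_p − v₁| = 6.266 km/s.
At r₂, v₂ = √(μ/r₂) = 9.3825 km/s.
Transfer-orbit speed at r₂: v_a = √[μ(2/r₂ − 1/a_t)] = 5.3492 km/s.
Second burn Δv₂ = |v₂ − v_a| = 4.033 km/s.
Total Δv = Δv₁ + Δv₂ = 10.30 km/s.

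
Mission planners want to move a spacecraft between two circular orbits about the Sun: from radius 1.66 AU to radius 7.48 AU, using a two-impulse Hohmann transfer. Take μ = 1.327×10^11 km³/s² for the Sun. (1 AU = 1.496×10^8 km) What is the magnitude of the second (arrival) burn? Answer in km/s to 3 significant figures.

Δv₂ = 4.33 km/s

In km: r₁ = 1.66 × 1.496×10^8 = 2.48336×10^8 km; r₂ = 7.48 × 1.496×10^8 = 1.119008×10^9 km.
Transfer-ellipse semi-major axis a_t = (r₁ + r₂)/2 = (2.48336×10^8 + 1.119008×10^9)/2 = 6.83672×10^8 km.
On the circular orbit at r = 1.119008×10^9 km, v_c = √(μ/r) = 10.89 km/s.
Transfer-orbit speed at the same r (vis-viva, a = a_t): v_t = √[μ(2/r − 1/a_t)] = 6.563 km/s.
Δv₂ = |v_t − v_c| = |6.563 − 10.89| = 4.327 km/s.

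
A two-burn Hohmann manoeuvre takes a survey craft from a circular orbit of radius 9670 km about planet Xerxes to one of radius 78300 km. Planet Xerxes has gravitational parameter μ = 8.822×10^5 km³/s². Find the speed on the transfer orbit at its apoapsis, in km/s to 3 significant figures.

Transfer-ellipse semi-major axis a_t = (r₁ + r₂)/2 = (9670 + 78300)/2 = 43985 km.
At apoapsis, r = 78300 km.
Vis-viva: v = √[μ(2/r − 1/a_t)] = √[8.822×10^5 × (2/78300 − 1/43985)] = 1.574 km/s.

v = 1.57 km/s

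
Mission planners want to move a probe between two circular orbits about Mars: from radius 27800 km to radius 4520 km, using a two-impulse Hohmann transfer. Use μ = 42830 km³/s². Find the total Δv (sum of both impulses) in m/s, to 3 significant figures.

Transfer-ellipse semi-major axis a_t = (r₁ + r₂)/2 = (27800 + 4520)/2 = 16160 km.
Circular speed at r₁: v₁ = √(μ/r₁) = √(42830/27800) = 1.24123 km/s.
Transfer-orbit speed at r₁ (vis-viva): v_a = √[μ(2/r₁ − 1/a_t)] = 0.656448 km/s.
First burn Δv₁ = |v_a − v₁| = 0.5848 km/s.
Circular speed at r₂: v₂ = √(μ/r₂) = 3.07826 km/s.
Transfer-orbit speed at r₂: v_p = √[μ(2/r₂ − 1/a_t)] = 4.03744 km/s.
Second burn Δv₂ = |v₂ − v_p| = 0.9592 km/s.
Total Δv = Δv₁ + Δv₂ = 1.544 km/s.

Δv = 1540 m/s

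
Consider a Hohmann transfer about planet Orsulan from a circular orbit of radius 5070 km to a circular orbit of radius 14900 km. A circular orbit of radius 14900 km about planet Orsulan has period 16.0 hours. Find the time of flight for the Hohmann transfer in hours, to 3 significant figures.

t = 4.39 hours

From Kepler's third law T² = 4π²r³/μ at r = 14900 km, T = 16.0 hours = 16.0 × 3600 s = 57600 s: μ = 4π²r³/T² = 39361.7 km³/s².
The Hohmann ellipse has a_t = (r₁ + r₂)/2 = 9985 km.
Transfer time t = π√(a_t³/μ) = π√((9985)³ / 39361.7) = 15800 s.
Converting: 15800 s ÷ 3600 s/hour = 4.39 hours.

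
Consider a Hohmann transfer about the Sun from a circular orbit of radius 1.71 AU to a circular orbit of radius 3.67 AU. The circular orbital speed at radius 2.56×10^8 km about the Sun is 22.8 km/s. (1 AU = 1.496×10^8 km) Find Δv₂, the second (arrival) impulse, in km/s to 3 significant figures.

From the circular-orbit relation v² = μ/r at r = 2.56×10^8 km: μ = v²r = (22.8)² × 2.56×10^8 = 1.33079×10^11 km³/s².
In km: r₁ = 1.71 × 1.496×10^8 = 2.55816×10^8 km; r₂ = 3.67 × 1.496×10^8 = 5.49032×10^8 km.
Transfer-ellipse semi-major axis a_t = (r₁ + r₂)/2 = (2.55816×10^8 + 5.49032×10^8)/2 = 4.02424×10^8 km.
Circular speed at r = 5.49032×10^8 km: v_c = √(μ/r) = 15.569 km/s.
Transfer-orbit speed at the same r (vis-viva, a = a_t): v_t = √[μ(2/r − 1/a_t)] = 12.413 km/s.
Δv₂ = |v_t − v_c| = |12.413 − 15.569| = 3.156 km/s.

Δv₂ = 3.16 km/s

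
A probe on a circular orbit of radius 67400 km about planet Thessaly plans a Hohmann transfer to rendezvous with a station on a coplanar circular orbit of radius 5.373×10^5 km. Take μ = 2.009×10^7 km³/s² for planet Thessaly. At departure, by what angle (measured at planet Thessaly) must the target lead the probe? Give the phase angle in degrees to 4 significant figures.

φ = 104.0°

The Hohmann ellipse has a_t = (r₁ + r₂)/2 = 3.0235×10^5 km.
The half-period of the transfer ellipse is t = π√(a_t³/μ) = 1.16527×10^5 s.
Target angular speed ω₂ = √(μ/r₂³) = 1.13806×10^-5 rad/s.
Angle swept by the target during transfer: ω₂·t = 1.3261 rad = 75.98°.
Arrival is 180° from departure on the ellipse, so φ = 180° − 75.98° = 104.0°.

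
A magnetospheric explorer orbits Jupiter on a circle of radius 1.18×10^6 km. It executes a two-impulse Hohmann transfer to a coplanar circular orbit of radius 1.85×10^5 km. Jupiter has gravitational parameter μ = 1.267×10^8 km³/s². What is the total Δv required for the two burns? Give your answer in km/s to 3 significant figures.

Transfer-ellipse semi-major axis a_t = (r₁ + r₂)/2 = (1.180×10^6 + 1.850×10^5)/2 = 6.825×10^5 km.
Circular speed at r₁: v₁ = √(μ/r₁) = √(1.267×10^8/1.180×10^6) = 10.362 km/s.
Transfer-orbit speed at r₁ (v² = μ(2/r − 1/a)): v_a = √[μ(2/r₁ − 1/a_t)] = 5.3949 km/s.
First burn Δv₁ = |v_a − v₁| = 4.967 km/s.
At r₂, v₂ = √(μ/r₂) = 26.170 km/s.
Transfer-orbit speed at r₂: v_p = √[μ(2/r₂ − 1/a_t)] = 34.411 km/s.
Second burn Δv₂ = |v₂ − v_p| = 8.241 km/s.
Δv = Δv₁ + Δv₂ = 4.967 + 8.241 = 13.21 km/s.

Δv = 13.2 km/s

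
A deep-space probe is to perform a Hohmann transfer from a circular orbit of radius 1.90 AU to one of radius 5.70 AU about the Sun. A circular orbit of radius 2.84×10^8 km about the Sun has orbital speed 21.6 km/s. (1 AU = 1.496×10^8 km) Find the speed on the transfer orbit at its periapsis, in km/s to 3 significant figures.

From the circular-orbit relation v² = μ/r at r = 2.84×10^8 km: μ = v²r = (21.6)² × 2.84×10^8 = 1.32503×10^11 km³/s².
In km: r₁ = 1.90 × 1.496×10^8 = 2.8424×10^8 km; r₂ = 5.70 × 1.496×10^8 = 8.5272×10^8 km.
The Hohmann ellipse has a_t = (r₁ + r₂)/2 = 5.6848×10^8 km.
The periapsis of the transfer ellipse is at r = 2.8424×10^8 km.
Vis-viva: v = √[μ(2/r − 1/a_t)] = √[1.32503×10^11 × (2/2.8424×10^8 − 1/5.6848×10^8)] = 26.44 km/s.

v = 26.4 km/s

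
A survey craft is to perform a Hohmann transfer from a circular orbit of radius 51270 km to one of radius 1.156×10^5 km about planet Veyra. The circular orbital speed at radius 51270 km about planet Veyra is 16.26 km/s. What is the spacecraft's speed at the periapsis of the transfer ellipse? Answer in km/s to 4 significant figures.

v = 19.14 km/s

From the circular-orbit relation v² = μ/r at r = 51270 km: μ = v²r = (16.26)² × 51270 = 1.35552×10^7 km³/s².
Transfer-ellipse semi-major axis a_t = (r₁ + r₂)/2 = (51270 + 1.156×10^5)/2 = 83435 km.
At periapsis, r = 51270 km.
Applying v² = μ(2/r − 1/a_t): v = 19.14 km/s.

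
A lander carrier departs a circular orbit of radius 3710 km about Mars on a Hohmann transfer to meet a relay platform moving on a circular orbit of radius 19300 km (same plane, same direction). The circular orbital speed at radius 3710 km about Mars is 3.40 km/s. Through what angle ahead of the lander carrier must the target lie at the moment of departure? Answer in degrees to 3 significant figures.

φ = 97.2°

From the circular-orbit relation v² = μ/r at r = 3710 km: μ = v²r = (3.40)² × 3710 = 42887.6 km³/s².
The Hohmann ellipse has a_t = (r₁ + r₂)/2 = 11505 km.
Transfer time t = π√(a_t³/μ) = 18720.35 s.
Target angular speed ω₂ = √(μ/r₂³) = 7.723780×10^-5 rad/s.
Angle swept by the target during transfer: ω₂·t = 1.44592 rad = 82.845°.
The lander carrier traverses 180° on the transfer ellipse, so the target must lead by 180° − 82.845° = 97.2°.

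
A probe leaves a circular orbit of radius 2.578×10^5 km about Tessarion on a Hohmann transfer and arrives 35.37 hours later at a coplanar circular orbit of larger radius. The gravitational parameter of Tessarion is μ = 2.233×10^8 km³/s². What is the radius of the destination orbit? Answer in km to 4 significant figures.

Transfer time t = 35.37 hours = 1.27332×10^5 s, and t = π√(a_t³/μ).
So a_t = (μ t²/π²)^(1/3) = (2.233×10^8 × (1.27332×10^5)² / π²)^(1/3) = 7.1585×10^5 km.
Since a_t = (r₁ + r₂)/2, r₂ = 2a_t − r₁ = 2×7.1585×10^5 − 2.578×10^5 = 1.1739×10^6 km.

r₂ = 1.174×10^6 km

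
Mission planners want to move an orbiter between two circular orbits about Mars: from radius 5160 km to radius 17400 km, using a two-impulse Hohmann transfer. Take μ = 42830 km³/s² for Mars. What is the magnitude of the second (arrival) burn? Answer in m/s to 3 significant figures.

The Hohmann ellipse has a_t = (r₁ + r₂)/2 = 11280 km.
Circular speed at r = 17400 km: v_c = √(μ/r) = 1.5689 km/s.
Vis-viva on the transfer ellipse at r = 17400 km gives v_t = √[μ(2/r − 1/a_t)] = 1.0611 km/s.
Δv₂ = |v_t − v_c| = |1.0611 − 1.5689| = 0.5078 km/s.

Δv₂ = 508 m/s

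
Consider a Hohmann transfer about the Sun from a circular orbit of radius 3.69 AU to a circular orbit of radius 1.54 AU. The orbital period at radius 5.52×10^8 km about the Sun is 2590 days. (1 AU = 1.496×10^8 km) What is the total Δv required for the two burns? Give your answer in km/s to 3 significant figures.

Δv = 8.11 km/s

From Kepler's third law T² = 4π²r³/μ at r = 5.52×10^8 km, T = 2590 days = 2590 × 86400 s = 2.23776×10^8 s: μ = 4π²r³/T² = 1.32602×10^11 km³/s².
In km: r₁ = 3.69 × 1.496×10^8 = 5.52024×10^8 km; r₂ = 1.54 × 1.496×10^8 = 2.30384×10^8 km.
The Hohmann ellipse has a_t = (r₁ + r₂)/2 = 3.91204×10^8 km.
At r₁ the circular-orbit speed is v₁ = √(μ/r₁) = 15.499 km/s.
Transfer-orbit speed at r₁ (v² = μ(2/r − 1/a)): v_a = √[μ(2/r₁ − 1/a_t)] = 11.894 km/s.
First burn Δv₁ = |v_a − v₁| = 3.605 km/s.
At r₂, v₂ = √(μ/r₂) = 23.991 km/s.
Transfer-orbit speed at r₂: v_p = √[μ(2/r₂ − 1/a_t)] = 28.499 km/s.
Second burn Δv₂ = |v₂ − v_p| = 4.508 km/s.
Δv = Δv₁ + Δv₂ = 3.605 + 4.508 = 8.113 km/s.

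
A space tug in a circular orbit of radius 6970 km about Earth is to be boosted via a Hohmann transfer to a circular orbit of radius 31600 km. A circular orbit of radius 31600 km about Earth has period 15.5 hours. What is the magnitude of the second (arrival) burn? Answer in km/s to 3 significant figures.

From Kepler's third law T² = 4π²r³/μ at r = 31600 km, T = 15.5 hours = 15.5 × 3600 s = 55800 s: μ = 4π²r³/T² = 4.00085×10^5 km³/s².
Semi-major axis of the transfer orbit: a_t = (6970 + 31600)/2 = 19285 km.
Circular speed at r = 31600 km: v_c = √(μ/r) = 3.558 km/s.
Transfer-orbit speed at the same r (vis-viva, a = a_t): v_t = √[μ(2/r − 1/a_t)] = 2.139 km/s.
Δv₂ = |v_t − v_c| = |2.139 − 3.558| = 1.419 km/s.

Δv₂ = 1.42 km/s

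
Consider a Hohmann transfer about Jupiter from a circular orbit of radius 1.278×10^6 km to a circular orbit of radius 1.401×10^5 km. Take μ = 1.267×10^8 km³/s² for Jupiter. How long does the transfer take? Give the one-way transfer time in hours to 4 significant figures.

The Hohmann ellipse has a_t = (r₁ + r₂)/2 = 7.0905×10^5 km.
Half the transfer-orbit period gives t = π√(a_t³/μ) = 1.6664×10^5 s.
Converting: 1.6664×10^5 s ÷ 3600 s/hour = 46.29 hours.

t = 46.29 hours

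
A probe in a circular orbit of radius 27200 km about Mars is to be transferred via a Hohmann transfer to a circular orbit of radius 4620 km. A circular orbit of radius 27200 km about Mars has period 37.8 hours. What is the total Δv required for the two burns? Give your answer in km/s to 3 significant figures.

Δv = 1.52 km/s

From Kepler's third law T² = 4π²r³/μ at r = 27200 km, T = 37.8 hours = 37.8 × 3600 s = 1.3608×10^5 s: μ = 4π²r³/T² = 42902.0 km³/s².
The Hohmann ellipse has a_t = (r₁ + r₂)/2 = 15910 km.
Circular speed at r₁: v₁ = √(μ/r₁) = √(42902.0/27200) = 1.2559 km/s.
On the transfer ellipse at r₁, v² = μ(2/r − 1/a) gives v_a = √[μ(2/r₁ − 1/a_t)] = 0.67677 km/s.
First burn Δv₁ = |v_a − v₁| = 0.5791 km/s.
Circular speed at r₂: v₂ = √(μ/r₂) = 3.0473 km/s.
Transfer-orbit speed at r₂: v_p = √[μ(2/r₂ − 1/a_t)] = 3.9844 km/s.
Second burn Δv₂ = |v₂ − v_p| = 0.9371 km/s.
Δv = Δv₁ + Δv₂ = 0.5791 + 0.9371 = 1.516 km/s.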